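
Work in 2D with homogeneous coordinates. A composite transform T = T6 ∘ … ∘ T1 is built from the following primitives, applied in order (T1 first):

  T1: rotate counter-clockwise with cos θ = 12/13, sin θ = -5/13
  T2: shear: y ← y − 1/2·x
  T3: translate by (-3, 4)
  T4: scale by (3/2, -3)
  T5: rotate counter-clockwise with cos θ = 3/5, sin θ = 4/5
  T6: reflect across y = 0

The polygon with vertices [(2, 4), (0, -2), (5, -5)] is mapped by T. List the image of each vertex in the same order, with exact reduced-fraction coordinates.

T1 rotate counter-clockwise with cos θ = 12/13, sin θ = -5/13: (2, 4) → (44/13, 38/13); (0, -2) → (-10/13, -24/13); (5, -5) → (35/13, -85/13)
T2 shear: y ← y − 1/2·x: (44/13, 38/13) → (44/13, 16/13); (-10/13, -24/13) → (-10/13, -19/13); (35/13, -85/13) → (35/13, -205/26)
T3 translate by (-3, 4): (44/13, 16/13) → (5/13, 68/13); (-10/13, -19/13) → (-49/13, 33/13); (35/13, -205/26) → (-4/13, -101/26)
T4 scale by (3/2, -3): (5/13, 68/13) → (15/26, -204/13); (-49/13, 33/13) → (-147/26, -99/13); (-4/13, -101/26) → (-6/13, 303/26)
T5 rotate counter-clockwise with cos θ = 3/5, sin θ = 4/5: (15/26, -204/13) → (129/10, -582/65); (-147/26, -99/13) → (27/10, -591/65); (-6/13, 303/26) → (-48/5, 861/130)
T6 reflect across y = 0: (129/10, -582/65) → (129/10, 582/65); (27/10, -591/65) → (27/10, 591/65); (-48/5, 861/130) → (-48/5, -861/130)

image vertices: (129/10, 582/65), (27/10, 591/65), (-48/5, -861/130)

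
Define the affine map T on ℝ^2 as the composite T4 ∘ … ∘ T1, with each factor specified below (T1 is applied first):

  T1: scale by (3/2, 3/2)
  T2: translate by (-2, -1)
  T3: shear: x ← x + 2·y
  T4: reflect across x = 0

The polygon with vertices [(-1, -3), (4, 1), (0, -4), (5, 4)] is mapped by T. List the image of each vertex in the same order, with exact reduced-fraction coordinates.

T1 scale by (3/2, 3/2): (-1, -3) → (-3/2, -9/2); (4, 1) → (6, 3/2); (0, -4) → (0, -6); (5, 4) → (15/2, 6)
T2 translate by (-2, -1): (-3/2, -9/2) → (-7/2, -11/2); (6, 3/2) → (4, 1/2); (0, -6) → (-2, -7); (15/2, 6) → (11/2, 5)
T3 shear: x ← x + 2·y: (-7/2, -11/2) → (-29/2, -11/2); (4, 1/2) → (5, 1/2); (-2, -7) → (-16, -7); (11/2, 5) → (31/2, 5)
T4 reflect across x = 0: (-29/2, -11/2) → (29/2, -11/2); (5, 1/2) → (-5, 1/2); (-16, -7) → (16, -7); (31/2, 5) → (-31/2, 5)

image vertices: (29/2, -11/2), (-5, 1/2), (16, -7), (-31/2, 5)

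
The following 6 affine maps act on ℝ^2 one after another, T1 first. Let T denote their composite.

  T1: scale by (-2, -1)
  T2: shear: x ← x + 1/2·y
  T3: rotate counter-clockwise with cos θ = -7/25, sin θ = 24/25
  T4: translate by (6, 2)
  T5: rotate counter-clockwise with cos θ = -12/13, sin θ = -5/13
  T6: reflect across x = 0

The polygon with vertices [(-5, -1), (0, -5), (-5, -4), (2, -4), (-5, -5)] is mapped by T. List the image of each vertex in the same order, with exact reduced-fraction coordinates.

T1 scale by (-2, -1): (-5, -1) → (10, 1); (0, -5) → (0, 5); (-5, -4) → (10, 4); (2, -4) → (-4, 4); (-5, -5) → (10, 5)
T2 shear: x ← x + 1/2·y: (10, 1) → (21/2, 1); (0, 5) → (5/2, 5); (10, 4) → (12, 4); (-4, 4) → (-2, 4); (10, 5) → (25/2, 5)
T3 rotate counter-clockwise with cos θ = -7/25, sin θ = 24/25: (21/2, 1) → (-39/10, 49/5); (5/2, 5) → (-11/2, 1); (12, 4) → (-36/5, 52/5); (-2, 4) → (-82/25, -76/25); (25/2, 5) → (-83/10, 53/5)
T4 translate by (6, 2): (-39/10, 49/5) → (21/10, 59/5); (-11/2, 1) → (1/2, 3); (-36/5, 52/5) → (-6/5, 62/5); (-82/25, -76/25) → (68/25, -26/25); (-83/10, 53/5) → (-23/10, 63/5)
T5 rotate counter-clockwise with cos θ = -12/13, sin θ = -5/13: (21/10, 59/5) → (13/5, -117/10); (1/2, 3) → (9/13, -77/26); (-6/5, 62/5) → (382/65, -714/65); (68/25, -26/25) → (-946/325, -28/325); (-23/10, 63/5) → (453/65, -1397/130)
T6 reflect across x = 0: (13/5, -117/10) → (-13/5, -117/10); (9/13, -77/26) → (-9/13, -77/26); (382/65, -714/65) → (-382/65, -714/65); (-946/325, -28/325) → (946/325, -28/325); (453/65, -1397/130) → (-453/65, -1397/130)

image vertices: (-13/5, -117/10), (-9/13, -77/26), (-382/65, -714/65), (946/325, -28/325), (-453/65, -1397/130)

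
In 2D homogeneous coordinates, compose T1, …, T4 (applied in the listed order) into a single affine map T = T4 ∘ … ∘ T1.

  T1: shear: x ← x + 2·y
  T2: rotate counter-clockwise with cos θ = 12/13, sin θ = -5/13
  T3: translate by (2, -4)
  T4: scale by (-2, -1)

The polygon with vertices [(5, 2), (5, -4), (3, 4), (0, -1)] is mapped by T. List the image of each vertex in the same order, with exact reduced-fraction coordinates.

image vertices: (-288/13, 73/13), (60/13, 85/13), (-356/13, 59/13), (6/13, 54/13)

T1 shear: x ← x + 2·y: (5, 2) → (9, 2); (5, -4) → (-3, -4); (3, 4) → (11, 4); (0, -1) → (-2, -1)
T2 rotate counter-clockwise with cos θ = 12/13, sin θ = -5/13: (9, 2) → (118/13, -21/13); (-3, -4) → (-56/13, -33/13); (11, 4) → (152/13, -7/13); (-2, -1) → (-29/13, -2/13)
T3 translate by (2, -4): (118/13, -21/13) → (144/13, -73/13); (-56/13, -33/13) → (-30/13, -85/13); (152/13, -7/13) → (178/13, -59/13); (-29/13, -2/13) → (-3/13, -54/13)
T4 scale by (-2, -1): (144/13, -73/13) → (-288/13, 73/13); (-30/13, -85/13) → (60/13, 85/13); (178/13, -59/13) → (-356/13, 59/13); (-3/13, -54/13) → (6/13, 54/13)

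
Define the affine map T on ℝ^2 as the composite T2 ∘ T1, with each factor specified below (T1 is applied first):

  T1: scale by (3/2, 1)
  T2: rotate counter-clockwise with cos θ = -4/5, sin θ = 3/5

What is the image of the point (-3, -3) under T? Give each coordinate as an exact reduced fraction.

T1 scale by (3/2, 1): (-3, -3) → (-9/2, -3)
T2 rotate counter-clockwise with cos θ = -4/5, sin θ = 3/5: (-9/2, -3) → (27/5, -3/10)

T(p) = (27/5, -3/10)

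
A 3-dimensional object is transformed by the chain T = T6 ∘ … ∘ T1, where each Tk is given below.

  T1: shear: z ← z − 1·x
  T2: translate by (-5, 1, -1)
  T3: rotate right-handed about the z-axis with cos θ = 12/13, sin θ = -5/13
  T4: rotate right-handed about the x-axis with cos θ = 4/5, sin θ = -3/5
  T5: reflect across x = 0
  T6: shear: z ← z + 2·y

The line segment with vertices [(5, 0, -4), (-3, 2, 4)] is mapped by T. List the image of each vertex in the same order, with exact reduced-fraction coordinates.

T1 shear: z ← z − 1·x: (5, 0, -4) → (5, 0, -9); (-3, 2, 4) → (-3, 2, 7)
T2 translate by (-5, 1, -1): (5, 0, -9) → (0, 1, -10); (-3, 2, 7) → (-8, 3, 6)
T3 rotate right-handed about the z-axis with cos θ = 12/13, sin θ = -5/13: (0, 1, -10) → (5/13, 12/13, -10); (-8, 3, 6) → (-81/13, 76/13, 6)
T4 rotate right-handed about the x-axis with cos θ = 4/5, sin θ = -3/5: (5/13, 12/13, -10) → (5/13, -342/65, -556/65); (-81/13, 76/13, 6) → (-81/13, 538/65, 84/65)
T5 reflect across x = 0: (5/13, -342/65, -556/65) → (-5/13, -342/65, -556/65); (-81/13, 538/65, 84/65) → (81/13, 538/65, 84/65)
T6 shear: z ← z + 2·y: (-5/13, -342/65, -556/65) → (-5/13, -342/65, -248/13); (81/13, 538/65, 84/65) → (81/13, 538/65, 232/13)

image vertices: (-5/13, -342/65, -248/13), (81/13, 538/65, 232/13)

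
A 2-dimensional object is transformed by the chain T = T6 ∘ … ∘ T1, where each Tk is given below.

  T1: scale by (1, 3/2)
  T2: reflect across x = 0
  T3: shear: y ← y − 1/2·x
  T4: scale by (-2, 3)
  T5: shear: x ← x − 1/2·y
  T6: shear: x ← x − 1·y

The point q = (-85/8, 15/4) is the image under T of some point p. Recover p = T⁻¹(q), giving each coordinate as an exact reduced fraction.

p = (-5/2, 5/3)

T1 = [1 0 0; 0 3/2 0; 0 0 1]
T2·T1 = [-1 0 0; 0 3/2 0; 0 0 1]
T3·…·T1 = [-1 0 0; 1/2 3/2 0; 0 0 1]
T4·…·T1 = [2 0 0; 3/2 9/2 0; 0 0 1]
T5·…·T1 = [5/4 -9/4 0; 3/2 9/2 0; 0 0 1]
T6·…·T1 = [-1/4 -27/4 0; 3/2 9/2 0; 0 0 1]
det M = 9; M⁻¹ = [1/2 3/4 0; -1/6 -1/36 0; 0 0 1]
M⁻¹ · (-85/8, 15/4)ᵀ = (-5/2, 5/3)ᵀ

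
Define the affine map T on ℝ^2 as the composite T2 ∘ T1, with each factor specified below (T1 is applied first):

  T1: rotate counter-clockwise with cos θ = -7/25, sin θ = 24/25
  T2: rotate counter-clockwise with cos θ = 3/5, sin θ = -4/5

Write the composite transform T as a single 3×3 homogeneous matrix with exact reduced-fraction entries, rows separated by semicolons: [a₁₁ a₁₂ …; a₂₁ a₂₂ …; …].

T = [3/5 -4/5 0; 4/5 3/5 0; 0 0 1]

T1 = [-7/25 -24/25 0; 24/25 -7/25 0; 0 0 1]
T2·T1 = [3/5 -4/5 0; 4/5 3/5 0; 0 0 1]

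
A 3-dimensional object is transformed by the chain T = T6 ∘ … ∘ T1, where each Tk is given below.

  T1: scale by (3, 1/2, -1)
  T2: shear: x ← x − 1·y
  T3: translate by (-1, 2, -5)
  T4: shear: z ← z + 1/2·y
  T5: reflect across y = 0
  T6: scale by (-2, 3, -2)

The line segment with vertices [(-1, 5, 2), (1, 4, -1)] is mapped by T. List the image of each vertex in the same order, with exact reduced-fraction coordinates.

T1 scale by (3, 1/2, -1): (-1, 5, 2) → (-3, 5/2, -2); (1, 4, -1) → (3, 2, 1)
T2 shear: x ← x − 1·y: (-3, 5/2, -2) → (-11/2, 5/2, -2); (3, 2, 1) → (1, 2, 1)
T3 translate by (-1, 2, -5): (-11/2, 5/2, -2) → (-13/2, 9/2, -7); (1, 2, 1) → (0, 4, -4)
T4 shear: z ← z + 1/2·y: (-13/2, 9/2, -7) → (-13/2, 9/2, -19/4); (0, 4, -4) → (0, 4, -2)
T5 reflect across y = 0: (-13/2, 9/2, -19/4) → (-13/2, -9/2, -19/4); (0, 4, -2) → (0, -4, -2)
T6 scale by (-2, 3, -2): (-13/2, -9/2, -19/4) → (13, -27/2, 19/2); (0, -4, -2) → (0, -12, 4)

image vertices: (13, -27/2, 19/2), (0, -12, 4)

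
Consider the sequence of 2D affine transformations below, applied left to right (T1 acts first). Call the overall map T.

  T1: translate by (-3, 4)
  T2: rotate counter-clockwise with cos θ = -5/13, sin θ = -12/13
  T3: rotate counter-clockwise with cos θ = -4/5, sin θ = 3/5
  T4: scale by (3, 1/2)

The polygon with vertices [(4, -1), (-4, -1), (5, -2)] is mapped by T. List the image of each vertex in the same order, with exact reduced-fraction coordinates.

T1 translate by (-3, 4): (4, -1) → (1, 3); (-4, -1) → (-7, 3); (5, -2) → (2, 2)
T2 rotate counter-clockwise with cos θ = -5/13, sin θ = -12/13: (1, 3) → (31/13, -27/13); (-7, 3) → (71/13, 69/13); (2, 2) → (14/13, -34/13)
T3 rotate counter-clockwise with cos θ = -4/5, sin θ = 3/5: (31/13, -27/13) → (-43/65, 201/65); (71/13, 69/13) → (-491/65, -63/65); (14/13, -34/13) → (46/65, 178/65)
T4 scale by (3, 1/2): (-43/65, 201/65) → (-129/65, 201/130); (-491/65, -63/65) → (-1473/65, -63/130); (46/65, 178/65) → (138/65, 89/65)

image vertices: (-129/65, 201/130), (-1473/65, -63/130), (138/65, 89/65)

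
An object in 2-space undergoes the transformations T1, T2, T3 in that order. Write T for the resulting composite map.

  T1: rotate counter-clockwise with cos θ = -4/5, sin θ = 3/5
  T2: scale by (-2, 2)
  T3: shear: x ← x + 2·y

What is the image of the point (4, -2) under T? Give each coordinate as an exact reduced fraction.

T1 rotate counter-clockwise with cos θ = -4/5, sin θ = 3/5: (4, -2) → (-2, 4)
T2 scale by (-2, 2): (-2, 4) → (4, 8)
T3 shear: x ← x + 2·y: (4, 8) → (20, 8)

T(p) = (20, 8)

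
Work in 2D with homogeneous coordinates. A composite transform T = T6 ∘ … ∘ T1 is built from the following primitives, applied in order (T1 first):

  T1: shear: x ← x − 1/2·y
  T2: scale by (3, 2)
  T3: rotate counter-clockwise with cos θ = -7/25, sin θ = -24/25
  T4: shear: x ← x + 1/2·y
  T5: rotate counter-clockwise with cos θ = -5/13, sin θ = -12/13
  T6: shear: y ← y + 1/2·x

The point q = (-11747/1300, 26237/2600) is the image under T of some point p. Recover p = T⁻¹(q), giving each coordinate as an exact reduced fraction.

T1 = [1 -1/2 0; 0 1 0; 0 0 1]
T2·T1 = [3 -3/2 0; 0 2 0; 0 0 1]
T3·…·T1 = [-21/25 117/50 0; -72/25 22/25 0; 0 0 1]
T4·…·T1 = [-57/25 139/50 0; -72/25 22/25 0; 0 0 1]
T5·…·T1 = [-579/325 -167/650 0; 1044/325 -944/325 0; 0 0 1]
T6·…·T1 = [-579/325 -167/650 0; 1509/650 -3943/1300 0; 0 0 1]
det M = 6; M⁻¹ = [-3943/7800 167/3900 0; -503/1300 -193/650 0; 0 0 1]
M⁻¹ · (-11747/1300, 26237/2600)ᵀ = (5, 1/2)ᵀ

p = (5, 1/2)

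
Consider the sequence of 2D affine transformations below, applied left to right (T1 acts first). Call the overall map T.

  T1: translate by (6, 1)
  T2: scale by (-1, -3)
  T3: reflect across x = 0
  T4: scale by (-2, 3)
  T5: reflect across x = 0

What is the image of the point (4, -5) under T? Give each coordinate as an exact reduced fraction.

T1 translate by (6, 1): (4, -5) → (10, -4)
T2 scale by (-1, -3): (10, -4) → (-10, 12)
T3 reflect across x = 0: (-10, 12) → (10, 12)
T4 scale by (-2, 3): (10, 12) → (-20, 36)
T5 reflect across x = 0: (-20, 36) → (20, 36)

T(p) = (20, 36)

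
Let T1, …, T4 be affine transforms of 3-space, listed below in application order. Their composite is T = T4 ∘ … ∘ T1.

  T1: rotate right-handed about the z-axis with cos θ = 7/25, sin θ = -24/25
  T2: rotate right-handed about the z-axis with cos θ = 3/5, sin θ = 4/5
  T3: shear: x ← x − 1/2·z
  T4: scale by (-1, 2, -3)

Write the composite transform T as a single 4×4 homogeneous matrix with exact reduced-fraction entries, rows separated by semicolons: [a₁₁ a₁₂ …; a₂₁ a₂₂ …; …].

T = [-117/125 -44/125 1/2 0; -88/125 234/125 0 0; 0 0 -3 0; 0 0 0 1]

T1 = [7/25 24/25 0 0; -24/25 7/25 0 0; 0 0 1 0; 0 0 0 1]
T2·T1 = [117/125 44/125 0 0; -44/125 117/125 0 0; 0 0 1 0; 0 0 0 1]
T3·…·T1 = [117/125 44/125 -1/2 0; -44/125 117/125 0 0; 0 0 1 0; 0 0 0 1]
T4·…·T1 = [-117/125 -44/125 1/2 0; -88/125 234/125 0 0; 0 0 -3 0; 0 0 0 1]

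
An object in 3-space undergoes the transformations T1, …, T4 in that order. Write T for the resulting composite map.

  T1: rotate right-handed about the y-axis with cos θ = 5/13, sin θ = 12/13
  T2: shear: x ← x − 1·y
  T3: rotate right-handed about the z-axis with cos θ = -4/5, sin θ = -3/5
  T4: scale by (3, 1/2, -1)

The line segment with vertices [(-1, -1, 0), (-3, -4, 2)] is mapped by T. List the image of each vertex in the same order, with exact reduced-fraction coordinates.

T1 rotate right-handed about the y-axis with cos θ = 5/13, sin θ = 12/13: (-1, -1, 0) → (-5/13, -1, 12/13); (-3, -4, 2) → (9/13, -4, 46/13)
T2 shear: x ← x − 1·y: (-5/13, -1, 12/13) → (8/13, -1, 12/13); (9/13, -4, 46/13) → (61/13, -4, 46/13)
T3 rotate right-handed about the z-axis with cos θ = -4/5, sin θ = -3/5: (8/13, -1, 12/13) → (-71/65, 28/65, 12/13); (61/13, -4, 46/13) → (-80/13, 5/13, 46/13)
T4 scale by (3, 1/2, -1): (-71/65, 28/65, 12/13) → (-213/65, 14/65, -12/13); (-80/13, 5/13, 46/13) → (-240/13, 5/26, -46/13)

image vertices: (-213/65, 14/65, -12/13), (-240/13, 5/26, -46/13)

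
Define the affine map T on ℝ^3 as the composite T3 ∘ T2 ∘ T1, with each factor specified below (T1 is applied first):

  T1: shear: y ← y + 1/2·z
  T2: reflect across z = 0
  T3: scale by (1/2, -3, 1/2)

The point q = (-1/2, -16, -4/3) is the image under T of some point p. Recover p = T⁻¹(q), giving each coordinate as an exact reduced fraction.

p = (-1, 4, 8/3)

T1 = [1 0 0 0; 0 1 1/2 0; 0 0 1 0; 0 0 0 1]
T2·T1 = [1 0 0 0; 0 1 1/2 0; 0 0 -1 0; 0 0 0 1]
T3·…·T1 = [1/2 0 0 0; 0 -3 -3/2 0; 0 0 -1/2 0; 0 0 0 1]
det M = 3/4; M⁻¹ = [2 0 0 0; 0 -1/3 1 0; 0 0 -2 0; 0 0 0 1]
M⁻¹ · (-1/2, -16, -4/3)ᵀ = (-1, 4, 8/3)ᵀ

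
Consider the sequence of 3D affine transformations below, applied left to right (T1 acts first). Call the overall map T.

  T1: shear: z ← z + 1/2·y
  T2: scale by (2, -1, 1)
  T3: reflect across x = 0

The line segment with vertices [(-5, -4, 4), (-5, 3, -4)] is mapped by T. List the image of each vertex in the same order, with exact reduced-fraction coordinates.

image vertices: (10, 4, 2), (10, -3, -5/2)

T1 shear: z ← z + 1/2·y: (-5, -4, 4) → (-5, -4, 2); (-5, 3, -4) → (-5, 3, -5/2)
T2 scale by (2, -1, 1): (-5, -4, 2) → (-10, 4, 2); (-5, 3, -5/2) → (-10, -3, -5/2)
T3 reflect across x = 0: (-10, 4, 2) → (10, 4, 2); (-10, -3, -5/2) → (10, -3, -5/2)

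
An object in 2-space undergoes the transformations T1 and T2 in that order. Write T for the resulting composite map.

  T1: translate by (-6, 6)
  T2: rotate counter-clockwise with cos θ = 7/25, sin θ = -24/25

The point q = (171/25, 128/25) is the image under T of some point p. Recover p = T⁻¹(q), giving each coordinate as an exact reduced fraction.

T1 = [1 0 -6; 0 1 6; 0 0 1]
T2·T1 = [7/25 24/25 102/25; -24/25 7/25 186/25; 0 0 1]
det M = 1; M⁻¹ = [7/25 -24/25 6; 24/25 7/25 -6; 0 0 1]
M⁻¹ · (171/25, 128/25)ᵀ = (3, 2)ᵀ

p = (3, 2)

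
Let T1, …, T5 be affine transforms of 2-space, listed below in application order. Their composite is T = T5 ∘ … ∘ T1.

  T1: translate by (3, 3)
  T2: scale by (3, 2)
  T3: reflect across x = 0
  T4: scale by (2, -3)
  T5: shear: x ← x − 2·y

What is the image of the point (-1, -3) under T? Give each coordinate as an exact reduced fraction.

T(p) = (-12, 0)

T1 translate by (3, 3): (-1, -3) → (2, 0)
T2 scale by (3, 2): (2, 0) → (6, 0)
T3 reflect across x = 0: (6, 0) → (-6, 0)
T4 scale by (2, -3): (-6, 0) → (-12, 0)
T5 shear: x ← x − 2·y: (-12, 0) → (-12, 0)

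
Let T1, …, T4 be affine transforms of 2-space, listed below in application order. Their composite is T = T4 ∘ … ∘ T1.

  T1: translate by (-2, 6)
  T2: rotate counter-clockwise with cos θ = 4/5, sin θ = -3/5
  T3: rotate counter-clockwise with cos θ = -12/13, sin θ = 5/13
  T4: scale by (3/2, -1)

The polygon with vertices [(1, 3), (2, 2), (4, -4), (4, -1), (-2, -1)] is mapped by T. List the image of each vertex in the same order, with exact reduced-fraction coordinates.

T1 translate by (-2, 6): (1, 3) → (-1, 9); (2, 2) → (0, 8); (4, -4) → (2, 2); (4, -1) → (2, 5); (-2, -1) → (-4, 5)
T2 rotate counter-clockwise with cos θ = 4/5, sin θ = -3/5: (-1, 9) → (23/5, 39/5); (0, 8) → (24/5, 32/5); (2, 2) → (14/5, 2/5); (2, 5) → (23/5, 14/5); (-4, 5) → (-1/5, 32/5)
T3 rotate counter-clockwise with cos θ = -12/13, sin θ = 5/13: (23/5, 39/5) → (-471/65, -353/65); (24/5, 32/5) → (-448/65, -264/65); (14/5, 2/5) → (-178/65, 46/65); (23/5, 14/5) → (-346/65, -53/65); (-1/5, 32/5) → (-148/65, -389/65)
T4 scale by (3/2, -1): (-471/65, -353/65) → (-1413/130, 353/65); (-448/65, -264/65) → (-672/65, 264/65); (-178/65, 46/65) → (-267/65, -46/65); (-346/65, -53/65) → (-519/65, 53/65); (-148/65, -389/65) → (-222/65, 389/65)

image vertices: (-1413/130, 353/65), (-672/65, 264/65), (-267/65, -46/65), (-519/65, 53/65), (-222/65, 389/65)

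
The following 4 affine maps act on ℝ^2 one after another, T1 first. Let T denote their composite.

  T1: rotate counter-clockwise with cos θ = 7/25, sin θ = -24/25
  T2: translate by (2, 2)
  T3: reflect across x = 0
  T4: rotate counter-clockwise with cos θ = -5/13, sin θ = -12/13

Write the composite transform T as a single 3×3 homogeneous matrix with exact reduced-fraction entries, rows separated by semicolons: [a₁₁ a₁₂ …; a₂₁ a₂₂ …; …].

T1 = [7/25 24/25 0; -24/25 7/25 0; 0 0 1]
T2·T1 = [7/25 24/25 2; -24/25 7/25 2; 0 0 1]
T3·…·T1 = [-7/25 -24/25 -2; -24/25 7/25 2; 0 0 1]
T4·…·T1 = [-253/325 204/325 34/13; 204/325 253/325 14/13; 0 0 1]

T = [-253/325 204/325 34/13; 204/325 253/325 14/13; 0 0 1]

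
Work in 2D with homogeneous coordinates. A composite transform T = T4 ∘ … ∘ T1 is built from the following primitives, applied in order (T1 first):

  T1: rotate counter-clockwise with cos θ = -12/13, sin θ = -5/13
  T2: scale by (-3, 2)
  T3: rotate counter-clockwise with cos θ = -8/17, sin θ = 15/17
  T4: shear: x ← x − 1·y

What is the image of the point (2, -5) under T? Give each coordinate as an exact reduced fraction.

T(p) = (-4081/221, 1405/221)

T1 rotate counter-clockwise with cos θ = -12/13, sin θ = -5/13: (2, -5) → (-49/13, 50/13)
T2 scale by (-3, 2): (-49/13, 50/13) → (147/13, 100/13)
T3 rotate counter-clockwise with cos θ = -8/17, sin θ = 15/17: (147/13, 100/13) → (-2676/221, 1405/221)
T4 shear: x ← x − 1·y: (-2676/221, 1405/221) → (-4081/221, 1405/221)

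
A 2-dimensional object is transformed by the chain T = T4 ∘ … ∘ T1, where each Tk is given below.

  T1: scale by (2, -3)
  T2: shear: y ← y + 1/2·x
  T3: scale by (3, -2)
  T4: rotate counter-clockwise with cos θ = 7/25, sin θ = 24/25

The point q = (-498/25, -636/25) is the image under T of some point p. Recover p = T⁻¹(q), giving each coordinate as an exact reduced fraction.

T1 = [2 0 0; 0 -3 0; 0 0 1]
T2·T1 = [2 0 0; 1 -3 0; 0 0 1]
T3·…·T1 = [6 0 0; -2 6 0; 0 0 1]
T4·…·T1 = [18/5 -144/25 0; 26/5 42/25 0; 0 0 1]
det M = 36; M⁻¹ = [7/150 4/25 0; -13/90 1/10 0; 0 0 1]
M⁻¹ · (-498/25, -636/25)ᵀ = (-5, 1/3)ᵀ

p = (-5, 1/3)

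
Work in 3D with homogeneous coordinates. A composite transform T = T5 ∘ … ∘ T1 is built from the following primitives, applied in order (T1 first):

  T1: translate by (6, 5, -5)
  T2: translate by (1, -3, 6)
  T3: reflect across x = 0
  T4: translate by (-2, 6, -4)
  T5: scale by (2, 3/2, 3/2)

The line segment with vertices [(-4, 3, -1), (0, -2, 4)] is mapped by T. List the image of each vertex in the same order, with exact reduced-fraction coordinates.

T1 translate by (6, 5, -5): (-4, 3, -1) → (2, 8, -6); (0, -2, 4) → (6, 3, -1)
T2 translate by (1, -3, 6): (2, 8, -6) → (3, 5, 0); (6, 3, -1) → (7, 0, 5)
T3 reflect across x = 0: (3, 5, 0) → (-3, 5, 0); (7, 0, 5) → (-7, 0, 5)
T4 translate by (-2, 6, -4): (-3, 5, 0) → (-5, 11, -4); (-7, 0, 5) → (-9, 6, 1)
T5 scale by (2, 3/2, 3/2): (-5, 11, -4) → (-10, 33/2, -6); (-9, 6, 1) → (-18, 9, 3/2)

image vertices: (-10, 33/2, -6), (-18, 9, 3/2)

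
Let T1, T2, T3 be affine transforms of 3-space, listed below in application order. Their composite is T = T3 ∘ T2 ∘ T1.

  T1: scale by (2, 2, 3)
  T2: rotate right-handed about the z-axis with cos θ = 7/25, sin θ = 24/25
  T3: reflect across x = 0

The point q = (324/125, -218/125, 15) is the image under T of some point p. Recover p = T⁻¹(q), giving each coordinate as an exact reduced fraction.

T1 = [2 0 0 0; 0 2 0 0; 0 0 3 0; 0 0 0 1]
T2·T1 = [14/25 -48/25 0 0; 48/25 14/25 0 0; 0 0 3 0; 0 0 0 1]
T3·…·T1 = [-14/25 48/25 0 0; 48/25 14/25 0 0; 0 0 3 0; 0 0 0 1]
det M = -12; M⁻¹ = [-7/50 12/25 0 0; 12/25 7/50 0 0; 0 0 1/3 0; 0 0 0 1]
M⁻¹ · (324/125, -218/125, 15)ᵀ = (-6/5, 1, 5)ᵀ

p = (-6/5, 1, 5)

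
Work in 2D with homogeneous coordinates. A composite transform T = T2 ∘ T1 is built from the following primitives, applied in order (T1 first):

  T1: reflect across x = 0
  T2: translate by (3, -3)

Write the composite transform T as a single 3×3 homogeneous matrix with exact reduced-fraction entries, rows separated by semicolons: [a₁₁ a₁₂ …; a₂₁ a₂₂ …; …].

T1 = [-1 0 0; 0 1 0; 0 0 1]
T2·T1 = [-1 0 3; 0 1 -3; 0 0 1]

T = [-1 0 3; 0 1 -3; 0 0 1]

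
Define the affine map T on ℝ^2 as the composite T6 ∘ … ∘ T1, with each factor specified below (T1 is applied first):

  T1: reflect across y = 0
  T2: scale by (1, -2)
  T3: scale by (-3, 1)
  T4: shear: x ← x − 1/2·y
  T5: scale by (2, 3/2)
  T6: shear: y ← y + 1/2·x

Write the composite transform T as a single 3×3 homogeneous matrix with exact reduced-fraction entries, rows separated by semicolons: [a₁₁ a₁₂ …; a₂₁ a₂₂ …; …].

T = [-6 -2 0; -3 2 0; 0 0 1]

T1 = [1 0 0; 0 -1 0; 0 0 1]
T2·T1 = [1 0 0; 0 2 0; 0 0 1]
T3·…·T1 = [-3 0 0; 0 2 0; 0 0 1]
T4·…·T1 = [-3 -1 0; 0 2 0; 0 0 1]
T5·…·T1 = [-6 -2 0; 0 3 0; 0 0 1]
T6·…·T1 = [-6 -2 0; -3 2 0; 0 0 1]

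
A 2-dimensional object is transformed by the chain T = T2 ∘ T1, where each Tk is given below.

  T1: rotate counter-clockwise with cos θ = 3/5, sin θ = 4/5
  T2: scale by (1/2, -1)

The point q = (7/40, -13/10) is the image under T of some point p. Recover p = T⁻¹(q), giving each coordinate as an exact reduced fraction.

p = (5/4, 1/2)

T1 = [3/5 -4/5 0; 4/5 3/5 0; 0 0 1]
T2·T1 = [3/10 -2/5 0; -4/5 -3/5 0; 0 0 1]
det M = -1/2; M⁻¹ = [6/5 -4/5 0; -8/5 -3/5 0; 0 0 1]
M⁻¹ · (7/40, -13/10)ᵀ = (5/4, 1/2)ᵀ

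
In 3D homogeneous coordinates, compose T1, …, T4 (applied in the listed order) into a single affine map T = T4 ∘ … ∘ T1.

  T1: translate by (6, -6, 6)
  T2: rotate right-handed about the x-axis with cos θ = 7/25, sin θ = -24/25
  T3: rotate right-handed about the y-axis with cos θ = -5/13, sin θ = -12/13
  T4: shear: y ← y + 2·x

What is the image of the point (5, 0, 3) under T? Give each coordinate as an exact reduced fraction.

T(p) = (-3859/325, -5456/325, 453/65)

T1 translate by (6, -6, 6): (5, 0, 3) → (11, -6, 9)
T2 rotate right-handed about the x-axis with cos θ = 7/25, sin θ = -24/25: (11, -6, 9) → (11, 174/25, 207/25)
T3 rotate right-handed about the y-axis with cos θ = -5/13, sin θ = -12/13: (11, 174/25, 207/25) → (-3859/325, 174/25, 453/65)
T4 shear: y ← y + 2·x: (-3859/325, 174/25, 453/65) → (-3859/325, -5456/325, 453/65)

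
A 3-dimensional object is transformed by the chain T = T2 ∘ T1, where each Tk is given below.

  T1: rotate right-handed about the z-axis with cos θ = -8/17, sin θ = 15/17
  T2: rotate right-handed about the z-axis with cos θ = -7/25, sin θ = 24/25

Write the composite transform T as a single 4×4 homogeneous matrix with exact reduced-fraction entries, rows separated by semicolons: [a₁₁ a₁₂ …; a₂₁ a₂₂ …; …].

T = [-304/425 297/425 0 0; -297/425 -304/425 0 0; 0 0 1 0; 0 0 0 1]

T1 = [-8/17 -15/17 0 0; 15/17 -8/17 0 0; 0 0 1 0; 0 0 0 1]
T2·T1 = [-304/425 297/425 0 0; -297/425 -304/425 0 0; 0 0 1 0; 0 0 0 1]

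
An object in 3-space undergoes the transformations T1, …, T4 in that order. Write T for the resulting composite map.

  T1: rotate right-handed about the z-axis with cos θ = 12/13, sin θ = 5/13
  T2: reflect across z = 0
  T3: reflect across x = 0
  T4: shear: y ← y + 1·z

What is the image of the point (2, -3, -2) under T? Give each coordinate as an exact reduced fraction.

T1 rotate right-handed about the z-axis with cos θ = 12/13, sin θ = 5/13: (2, -3, -2) → (3, -2, -2)
T2 reflect across z = 0: (3, -2, -2) → (3, -2, 2)
T3 reflect across x = 0: (3, -2, 2) → (-3, -2, 2)
T4 shear: y ← y + 1·z: (-3, -2, 2) → (-3, 0, 2)

T(p) = (-3, 0, 2)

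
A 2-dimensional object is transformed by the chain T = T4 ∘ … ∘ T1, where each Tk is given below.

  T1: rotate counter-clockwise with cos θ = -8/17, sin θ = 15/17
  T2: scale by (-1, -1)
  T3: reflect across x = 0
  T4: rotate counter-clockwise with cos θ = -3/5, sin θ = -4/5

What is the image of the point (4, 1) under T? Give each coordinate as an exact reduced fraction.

T(p) = (-67/85, 344/85)

T1 rotate counter-clockwise with cos θ = -8/17, sin θ = 15/17: (4, 1) → (-47/17, 52/17)
T2 scale by (-1, -1): (-47/17, 52/17) → (47/17, -52/17)
T3 reflect across x = 0: (47/17, -52/17) → (-47/17, -52/17)
T4 rotate counter-clockwise with cos θ = -3/5, sin θ = -4/5: (-47/17, -52/17) → (-67/85, 344/85)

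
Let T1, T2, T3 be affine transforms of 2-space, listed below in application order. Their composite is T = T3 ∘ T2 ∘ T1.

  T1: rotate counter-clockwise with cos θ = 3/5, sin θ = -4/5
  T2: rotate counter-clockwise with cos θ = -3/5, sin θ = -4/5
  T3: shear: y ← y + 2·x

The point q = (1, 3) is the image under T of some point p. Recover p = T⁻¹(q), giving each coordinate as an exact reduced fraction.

T1 = [3/5 4/5 0; -4/5 3/5 0; 0 0 1]
T2·T1 = [-1 0 0; 0 -1 0; 0 0 1]
T3·…·T1 = [-1 0 0; -2 -1 0; 0 0 1]
det M = 1; M⁻¹ = [-1 0 0; 2 -1 0; 0 0 1]
M⁻¹ · (1, 3)ᵀ = (-1, -1)ᵀ

p = (-1, -1)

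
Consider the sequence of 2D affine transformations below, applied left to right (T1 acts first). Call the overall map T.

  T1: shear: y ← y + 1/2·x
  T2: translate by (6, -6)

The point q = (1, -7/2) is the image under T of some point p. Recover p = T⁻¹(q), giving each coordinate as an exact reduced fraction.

T1 = [1 0 0; 1/2 1 0; 0 0 1]
T2·T1 = [1 0 6; 1/2 1 -6; 0 0 1]
det M = 1; M⁻¹ = [1 0 -6; -1/2 1 9; 0 0 1]
M⁻¹ · (1, -7/2)ᵀ = (-5, 5)ᵀ

p = (-5, 5)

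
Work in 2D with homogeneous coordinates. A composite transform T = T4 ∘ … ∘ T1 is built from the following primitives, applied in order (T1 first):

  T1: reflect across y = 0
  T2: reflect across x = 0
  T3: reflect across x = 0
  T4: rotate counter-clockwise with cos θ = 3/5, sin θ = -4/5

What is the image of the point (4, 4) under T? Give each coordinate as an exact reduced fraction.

T1 reflect across y = 0: (4, 4) → (4, -4)
T2 reflect across x = 0: (4, -4) → (-4, -4)
T3 reflect across x = 0: (-4, -4) → (4, -4)
T4 rotate counter-clockwise with cos θ = 3/5, sin θ = -4/5: (4, -4) → (-4/5, -28/5)

T(p) = (-4/5, -28/5)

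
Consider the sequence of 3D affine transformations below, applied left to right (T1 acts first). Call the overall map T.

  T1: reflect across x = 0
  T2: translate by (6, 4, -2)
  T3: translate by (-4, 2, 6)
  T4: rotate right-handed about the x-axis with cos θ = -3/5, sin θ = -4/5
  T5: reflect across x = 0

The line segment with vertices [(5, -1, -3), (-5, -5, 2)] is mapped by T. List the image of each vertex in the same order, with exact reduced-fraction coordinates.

image vertices: (3, -11/5, -23/5), (-7, 21/5, -22/5)

T1 reflect across x = 0: (5, -1, -3) → (-5, -1, -3); (-5, -5, 2) → (5, -5, 2)
T2 translate by (6, 4, -2): (-5, -1, -3) → (1, 3, -5); (5, -5, 2) → (11, -1, 0)
T3 translate by (-4, 2, 6): (1, 3, -5) → (-3, 5, 1); (11, -1, 0) → (7, 1, 6)
T4 rotate right-handed about the x-axis with cos θ = -3/5, sin θ = -4/5: (-3, 5, 1) → (-3, -11/5, -23/5); (7, 1, 6) → (7, 21/5, -22/5)
T5 reflect across x = 0: (-3, -11/5, -23/5) → (3, -11/5, -23/5); (7, 21/5, -22/5) → (-7, 21/5, -22/5)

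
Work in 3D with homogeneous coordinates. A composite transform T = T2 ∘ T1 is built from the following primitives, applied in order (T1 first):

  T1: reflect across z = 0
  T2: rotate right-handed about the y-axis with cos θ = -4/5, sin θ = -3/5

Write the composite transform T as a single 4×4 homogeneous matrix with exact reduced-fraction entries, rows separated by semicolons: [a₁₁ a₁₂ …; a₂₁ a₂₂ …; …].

T = [-4/5 0 3/5 0; 0 1 0 0; 3/5 0 4/5 0; 0 0 0 1]

T1 = [1 0 0 0; 0 1 0 0; 0 0 -1 0; 0 0 0 1]
T2·T1 = [-4/5 0 3/5 0; 0 1 0 0; 3/5 0 4/5 0; 0 0 0 1]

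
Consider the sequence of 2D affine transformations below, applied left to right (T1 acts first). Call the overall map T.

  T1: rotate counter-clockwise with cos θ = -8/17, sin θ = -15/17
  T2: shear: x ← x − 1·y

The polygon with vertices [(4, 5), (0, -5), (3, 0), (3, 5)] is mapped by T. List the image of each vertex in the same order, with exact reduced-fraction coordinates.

image vertices: (143/17, -100/17), (-115/17, 40/17), (21/17, -45/17), (8, -5)

T1 rotate counter-clockwise with cos θ = -8/17, sin θ = -15/17: (4, 5) → (43/17, -100/17); (0, -5) → (-75/17, 40/17); (3, 0) → (-24/17, -45/17); (3, 5) → (3, -5)
T2 shear: x ← x − 1·y: (43/17, -100/17) → (143/17, -100/17); (-75/17, 40/17) → (-115/17, 40/17); (-24/17, -45/17) → (21/17, -45/17); (3, -5) → (8, -5)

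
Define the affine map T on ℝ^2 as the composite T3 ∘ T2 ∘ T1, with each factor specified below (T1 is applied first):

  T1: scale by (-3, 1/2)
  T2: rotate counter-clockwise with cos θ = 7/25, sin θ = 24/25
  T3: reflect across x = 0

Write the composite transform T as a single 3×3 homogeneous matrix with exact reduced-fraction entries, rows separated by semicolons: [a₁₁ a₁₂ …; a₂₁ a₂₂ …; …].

T = [21/25 12/25 0; -72/25 7/50 0; 0 0 1]

T1 = [-3 0 0; 0 1/2 0; 0 0 1]
T2·T1 = [-21/25 -12/25 0; -72/25 7/50 0; 0 0 1]
T3·…·T1 = [21/25 12/25 0; -72/25 7/50 0; 0 0 1]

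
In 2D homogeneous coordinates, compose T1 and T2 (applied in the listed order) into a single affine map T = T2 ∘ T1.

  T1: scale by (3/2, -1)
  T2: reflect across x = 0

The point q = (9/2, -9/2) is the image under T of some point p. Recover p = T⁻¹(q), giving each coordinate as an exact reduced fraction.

p = (-3, 9/2)

T1 = [3/2 0 0; 0 -1 0; 0 0 1]
T2·T1 = [-3/2 0 0; 0 -1 0; 0 0 1]
det M = 3/2; M⁻¹ = [-2/3 0 0; 0 -1 0; 0 0 1]
M⁻¹ · (9/2, -9/2)ᵀ = (-3, 9/2)ᵀ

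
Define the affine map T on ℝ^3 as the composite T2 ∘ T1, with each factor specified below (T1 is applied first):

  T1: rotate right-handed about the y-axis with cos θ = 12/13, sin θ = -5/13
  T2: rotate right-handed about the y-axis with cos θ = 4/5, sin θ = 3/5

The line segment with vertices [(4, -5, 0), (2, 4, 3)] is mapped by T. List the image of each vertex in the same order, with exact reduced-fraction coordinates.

image vertices: (252/65, -5, -64/65), (174/65, 4, 157/65)

T1 rotate right-handed about the y-axis with cos θ = 12/13, sin θ = -5/13: (4, -5, 0) → (48/13, -5, 20/13); (2, 4, 3) → (9/13, 4, 46/13)
T2 rotate right-handed about the y-axis with cos θ = 4/5, sin θ = 3/5: (48/13, -5, 20/13) → (252/65, -5, -64/65); (9/13, 4, 46/13) → (174/65, 4, 157/65)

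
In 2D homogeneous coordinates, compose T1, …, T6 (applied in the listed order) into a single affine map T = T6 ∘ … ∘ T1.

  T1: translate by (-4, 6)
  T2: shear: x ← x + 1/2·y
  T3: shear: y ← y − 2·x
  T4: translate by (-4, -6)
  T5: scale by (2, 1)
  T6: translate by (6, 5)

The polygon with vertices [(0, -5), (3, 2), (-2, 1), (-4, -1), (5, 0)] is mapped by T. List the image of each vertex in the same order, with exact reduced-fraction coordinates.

T1 translate by (-4, 6): (0, -5) → (-4, 1); (3, 2) → (-1, 8); (-2, 1) → (-6, 7); (-4, -1) → (-8, 5); (5, 0) → (1, 6)
T2 shear: x ← x + 1/2·y: (-4, 1) → (-7/2, 1); (-1, 8) → (3, 8); (-6, 7) → (-5/2, 7); (-8, 5) → (-11/2, 5); (1, 6) → (4, 6)
T3 shear: y ← y − 2·x: (-7/2, 1) → (-7/2, 8); (3, 8) → (3, 2); (-5/2, 7) → (-5/2, 12); (-11/2, 5) → (-11/2, 16); (4, 6) → (4, -2)
T4 translate by (-4, -6): (-7/2, 8) → (-15/2, 2); (3, 2) → (-1, -4); (-5/2, 12) → (-13/2, 6); (-11/2, 16) → (-19/2, 10); (4, -2) → (0, -8)
T5 scale by (2, 1): (-15/2, 2) → (-15, 2); (-1, -4) → (-2, -4); (-13/2, 6) → (-13, 6); (-19/2, 10) → (-19, 10); (0, -8) → (0, -8)
T6 translate by (6, 5): (-15, 2) → (-9, 7); (-2, -4) → (4, 1); (-13, 6) → (-7, 11); (-19, 10) → (-13, 15); (0, -8) → (6, -3)

image vertices: (-9, 7), (4, 1), (-7, 11), (-13, 15), (6, -3)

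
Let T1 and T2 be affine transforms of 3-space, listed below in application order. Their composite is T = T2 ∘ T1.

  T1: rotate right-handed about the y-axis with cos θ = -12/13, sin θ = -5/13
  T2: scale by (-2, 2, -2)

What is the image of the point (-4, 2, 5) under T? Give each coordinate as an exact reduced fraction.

T(p) = (-46/13, 4, 160/13)

T1 rotate right-handed about the y-axis with cos θ = -12/13, sin θ = -5/13: (-4, 2, 5) → (23/13, 2, -80/13)
T2 scale by (-2, 2, -2): (23/13, 2, -80/13) → (-46/13, 4, 160/13)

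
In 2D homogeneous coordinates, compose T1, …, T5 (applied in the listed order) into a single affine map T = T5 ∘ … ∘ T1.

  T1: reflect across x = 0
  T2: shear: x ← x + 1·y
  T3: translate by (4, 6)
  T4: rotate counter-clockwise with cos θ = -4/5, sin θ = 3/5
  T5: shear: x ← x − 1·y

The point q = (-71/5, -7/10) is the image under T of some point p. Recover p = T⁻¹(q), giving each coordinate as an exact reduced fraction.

T1 = [-1 0 0; 0 1 0; 0 0 1]
T2·T1 = [-1 1 0; 0 1 0; 0 0 1]
T3·…·T1 = [-1 1 4; 0 1 6; 0 0 1]
T4·…·T1 = [4/5 -7/5 -34/5; -3/5 -1/5 -12/5; 0 0 1]
T5·…·T1 = [7/5 -6/5 -22/5; -3/5 -1/5 -12/5; 0 0 1]
det M = -1; M⁻¹ = [1/5 -6/5 -2; -3/5 -7/5 -6; 0 0 1]
M⁻¹ · (-71/5, -7/10)ᵀ = (-4, 7/2)ᵀ

p = (-4, 7/2)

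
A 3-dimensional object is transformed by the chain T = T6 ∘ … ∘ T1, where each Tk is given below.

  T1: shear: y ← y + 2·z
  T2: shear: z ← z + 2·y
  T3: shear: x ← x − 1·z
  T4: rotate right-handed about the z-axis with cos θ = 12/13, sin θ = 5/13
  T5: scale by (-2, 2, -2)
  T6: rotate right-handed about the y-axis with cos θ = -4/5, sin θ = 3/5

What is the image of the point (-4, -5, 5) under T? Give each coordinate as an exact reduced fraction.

T(p) = (-3194/65, -70/13, 42/65)

T1 shear: y ← y + 2·z: (-4, -5, 5) → (-4, 5, 5)
T2 shear: z ← z + 2·y: (-4, 5, 5) → (-4, 5, 15)
T3 shear: x ← x − 1·z: (-4, 5, 15) → (-19, 5, 15)
T4 rotate right-handed about the z-axis with cos θ = 12/13, sin θ = 5/13: (-19, 5, 15) → (-253/13, -35/13, 15)
T5 scale by (-2, 2, -2): (-253/13, -35/13, 15) → (506/13, -70/13, -30)
T6 rotate right-handed about the y-axis with cos θ = -4/5, sin θ = 3/5: (506/13, -70/13, -30) → (-3194/65, -70/13, 42/65)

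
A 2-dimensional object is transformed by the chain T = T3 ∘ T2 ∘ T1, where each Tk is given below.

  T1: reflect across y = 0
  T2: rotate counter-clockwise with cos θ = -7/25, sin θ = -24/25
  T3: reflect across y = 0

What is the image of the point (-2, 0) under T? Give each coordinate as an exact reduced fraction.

T(p) = (14/25, -48/25)

T1 reflect across y = 0: (-2, 0) → (-2, 0)
T2 rotate counter-clockwise with cos θ = -7/25, sin θ = -24/25: (-2, 0) → (14/25, 48/25)
T3 reflect across y = 0: (14/25, 48/25) → (14/25, -48/25)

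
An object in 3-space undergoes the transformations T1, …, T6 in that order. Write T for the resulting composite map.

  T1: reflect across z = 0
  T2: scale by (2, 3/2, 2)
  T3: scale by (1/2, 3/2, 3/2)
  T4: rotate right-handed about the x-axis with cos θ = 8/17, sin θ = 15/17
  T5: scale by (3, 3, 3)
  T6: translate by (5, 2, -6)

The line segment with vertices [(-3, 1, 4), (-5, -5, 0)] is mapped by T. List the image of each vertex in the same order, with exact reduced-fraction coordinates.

T1 reflect across z = 0: (-3, 1, 4) → (-3, 1, -4); (-5, -5, 0) → (-5, -5, 0)
T2 scale by (2, 3/2, 2): (-3, 1, -4) → (-6, 3/2, -8); (-5, -5, 0) → (-10, -15/2, 0)
T3 scale by (1/2, 3/2, 3/2): (-6, 3/2, -8) → (-3, 9/4, -12); (-10, -15/2, 0) → (-5, -45/4, 0)
T4 rotate right-handed about the x-axis with cos θ = 8/17, sin θ = 15/17: (-3, 9/4, -12) → (-3, 198/17, -249/68); (-5, -45/4, 0) → (-5, -90/17, -675/68)
T5 scale by (3, 3, 3): (-3, 198/17, -249/68) → (-9, 594/17, -747/68); (-5, -90/17, -675/68) → (-15, -270/17, -2025/68)
T6 translate by (5, 2, -6): (-9, 594/17, -747/68) → (-4, 628/17, -1155/68); (-15, -270/17, -2025/68) → (-10, -236/17, -2433/68)

image vertices: (-4, 628/17, -1155/68), (-10, -236/17, -2433/68)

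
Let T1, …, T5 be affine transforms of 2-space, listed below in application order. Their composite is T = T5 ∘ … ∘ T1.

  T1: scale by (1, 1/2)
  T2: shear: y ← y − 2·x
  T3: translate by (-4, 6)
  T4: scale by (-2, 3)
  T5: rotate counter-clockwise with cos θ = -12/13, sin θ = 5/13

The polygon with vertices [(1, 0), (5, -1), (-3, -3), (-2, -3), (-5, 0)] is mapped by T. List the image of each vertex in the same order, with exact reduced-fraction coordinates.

image vertices: (-132/13, -114/13), (183/26, 152/13), (-651/26, -308/13), (-543/26, -246/13), (-456/13, -486/13)

T1 scale by (1, 1/2): (1, 0) → (1, 0); (5, -1) → (5, -1/2); (-3, -3) → (-3, -3/2); (-2, -3) → (-2, -3/2); (-5, 0) → (-5, 0)
T2 shear: y ← y − 2·x: (1, 0) → (1, -2); (5, -1/2) → (5, -21/2); (-3, -3/2) → (-3, 9/2); (-2, -3/2) → (-2, 5/2); (-5, 0) → (-5, 10)
T3 translate by (-4, 6): (1, -2) → (-3, 4); (5, -21/2) → (1, -9/2); (-3, 9/2) → (-7, 21/2); (-2, 5/2) → (-6, 17/2); (-5, 10) → (-9, 16)
T4 scale by (-2, 3): (-3, 4) → (6, 12); (1, -9/2) → (-2, -27/2); (-7, 21/2) → (14, 63/2); (-6, 17/2) → (12, 51/2); (-9, 16) → (18, 48)
T5 rotate counter-clockwise with cos θ = -12/13, sin θ = 5/13: (6, 12) → (-132/13, -114/13); (-2, -27/2) → (183/26, 152/13); (14, 63/2) → (-651/26, -308/13); (12, 51/2) → (-543/26, -246/13); (18, 48) → (-456/13, -486/13)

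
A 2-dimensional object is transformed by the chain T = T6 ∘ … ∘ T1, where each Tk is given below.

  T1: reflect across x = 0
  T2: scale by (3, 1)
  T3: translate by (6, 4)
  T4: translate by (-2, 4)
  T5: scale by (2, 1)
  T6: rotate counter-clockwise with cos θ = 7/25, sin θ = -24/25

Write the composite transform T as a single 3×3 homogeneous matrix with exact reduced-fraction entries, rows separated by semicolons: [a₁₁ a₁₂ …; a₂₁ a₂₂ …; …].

T1 = [-1 0 0; 0 1 0; 0 0 1]
T2·T1 = [-3 0 0; 0 1 0; 0 0 1]
T3·…·T1 = [-3 0 6; 0 1 4; 0 0 1]
T4·…·T1 = [-3 0 4; 0 1 8; 0 0 1]
T5·…·T1 = [-6 0 8; 0 1 8; 0 0 1]
T6·…·T1 = [-42/25 24/25 248/25; 144/25 7/25 -136/25; 0 0 1]

T = [-42/25 24/25 248/25; 144/25 7/25 -136/25; 0 0 1]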